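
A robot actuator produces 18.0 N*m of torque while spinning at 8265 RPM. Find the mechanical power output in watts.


omega = 8265 * 2*pi/60 = 865.508776 rad/s
P = tau * omega = 18.0 * 865.508776 = 15579.1580

15579.1580 W


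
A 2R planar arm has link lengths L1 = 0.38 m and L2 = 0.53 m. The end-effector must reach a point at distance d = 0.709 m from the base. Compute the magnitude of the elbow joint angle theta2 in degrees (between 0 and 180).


cos(th2) = (d^2 - L1^2 - L2^2)/(2*L1*L2) = (0.709^2 - 0.38^2 - 0.53^2)/(2*0.38*0.53) = 0.19210775
th2 = acos(0.19210775) = 78.9242 deg

78.9242 degrees


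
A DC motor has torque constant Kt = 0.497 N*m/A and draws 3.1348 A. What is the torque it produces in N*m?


tau = Kt * I = 0.497*3.1348 = 1.5580

1.5580 N*m


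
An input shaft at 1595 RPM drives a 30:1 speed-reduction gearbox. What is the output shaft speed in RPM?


omega_out = omega_in / N = 1595 / 30 = 53.1667

53.1667 RPM


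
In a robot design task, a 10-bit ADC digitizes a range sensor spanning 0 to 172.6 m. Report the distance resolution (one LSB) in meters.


res = range / 2^n = 172.6/2^10 = 172.6/1024 = 0.1686

0.1686 m


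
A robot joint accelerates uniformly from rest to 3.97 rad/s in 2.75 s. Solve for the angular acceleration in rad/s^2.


alpha = delta_omega / t = 3.97 / 2.75 = 1.4436

1.4436 rad/s^2


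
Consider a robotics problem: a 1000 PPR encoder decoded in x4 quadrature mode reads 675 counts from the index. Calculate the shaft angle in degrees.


angle = counts * 360 / (PPR*4) = 675 * 360 / 4000 = 60.7500

60.7500 degrees


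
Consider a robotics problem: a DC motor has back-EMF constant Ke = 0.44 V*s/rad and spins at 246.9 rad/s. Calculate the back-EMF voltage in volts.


V_emf = Ke * omega = 0.44*246.9 = 108.6360

108.6360 V


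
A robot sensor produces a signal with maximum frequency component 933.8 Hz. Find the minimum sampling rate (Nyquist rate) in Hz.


f_s,min = 2*f_max = 2*933.8 = 1867.6000

1867.6000 Hz


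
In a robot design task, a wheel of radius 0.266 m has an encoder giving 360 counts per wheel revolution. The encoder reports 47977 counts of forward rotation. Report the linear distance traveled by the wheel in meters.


revs = 47977/360 = 133.269444
d = revs * 2*pi*r = 133.269444 * 2*pi*0.266 = 222.7369

222.7369 m


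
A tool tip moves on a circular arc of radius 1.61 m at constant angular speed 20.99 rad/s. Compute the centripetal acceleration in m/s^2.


a_c = omega^2 * r = 20.99^2 * 1.61 = 709.3340

709.3340 m/s^2


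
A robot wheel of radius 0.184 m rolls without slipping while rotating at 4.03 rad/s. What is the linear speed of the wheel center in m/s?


v = omega * r = 4.03 * 0.184 = 0.7415

0.7415 m/s


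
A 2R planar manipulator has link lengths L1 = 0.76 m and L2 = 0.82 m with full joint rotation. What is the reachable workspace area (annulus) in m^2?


r_max = L1 + L2 = 1.5800, r_min = |L1 - L2| = 0.0600
A = pi*(r_max^2 - r_min^2) = pi*(2.4964 - 0.0036) = 7.8314

7.8314 m^2


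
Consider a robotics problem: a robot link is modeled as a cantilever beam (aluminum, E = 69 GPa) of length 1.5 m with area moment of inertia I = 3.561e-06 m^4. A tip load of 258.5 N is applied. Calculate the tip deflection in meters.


delta = F*L^3/(3*E*I) = 258.5*1.5^3/(3*6.900e+10*3.561e-06)
      = 872.4375/737127 = 0.0012

0.0012 m


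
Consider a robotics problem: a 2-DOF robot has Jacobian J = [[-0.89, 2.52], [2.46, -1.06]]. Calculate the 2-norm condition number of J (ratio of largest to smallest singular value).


JJ^T eigenvalues: trace(JJ^T) = 14.3177, det(JJ^T) = det(J)^2 = 27.62343364
s_max^2 = (14.3177 + sqrt(94.50279873))/2 = 12.01947750
s_min^2 = (14.3177 - sqrt(94.50279873))/2 = 2.29822250
kappa = s_max/s_min = sqrt(12.01947750/2.29822250) = 2.2869

2.2869


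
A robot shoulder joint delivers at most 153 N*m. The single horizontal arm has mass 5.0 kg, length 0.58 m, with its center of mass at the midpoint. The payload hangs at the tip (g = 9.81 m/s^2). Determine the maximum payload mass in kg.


tau_arm = m_arm*g*(L/2) = 5.0*9.81*0.58/2 = 14.2245 N*m
tau_payload = tau_max - tau_arm = 153 - 14.2245 = 138.7755
m_payload = tau_payload / (g*L) = 138.7755 / (9.81*0.58) = 24.3902

24.3902 kg


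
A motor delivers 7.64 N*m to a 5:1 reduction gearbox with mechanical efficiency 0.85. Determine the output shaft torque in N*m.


tau_out = tau_in * N * eta = 7.64 * 5 * 0.85 = 32.4700

32.4700 N*m


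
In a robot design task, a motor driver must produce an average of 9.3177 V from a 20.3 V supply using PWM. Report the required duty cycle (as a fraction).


D = V_avg/V_supply = 9.3177/20.3 = 0.4590

0.4590


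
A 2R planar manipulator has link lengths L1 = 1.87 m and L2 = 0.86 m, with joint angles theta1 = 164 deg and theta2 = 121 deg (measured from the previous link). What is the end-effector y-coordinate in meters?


y = L1*sin(th1) + L2*sin(th1+th2) = 1.87*sin(164 deg) + 0.86*sin(285 deg) = -0.3153

-0.3153 m


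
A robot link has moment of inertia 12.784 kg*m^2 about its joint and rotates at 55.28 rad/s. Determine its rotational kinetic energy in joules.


KE = (1/2)*I*omega^2 = 0.5*12.784*55.28^2 = 19533.1747

19533.1747 J


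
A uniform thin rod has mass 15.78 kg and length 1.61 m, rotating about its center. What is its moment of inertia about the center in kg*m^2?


I = (1/12)*m*L^2 = (1/12)*15.78*1.61^2 = 3.4086

3.4086 kg*m^2


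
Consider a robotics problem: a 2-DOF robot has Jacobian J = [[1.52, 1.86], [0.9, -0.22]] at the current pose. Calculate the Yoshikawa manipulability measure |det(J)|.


det(J) = 1.52*-0.22 - (1.86)*(0.9) = -2.0084
|det(J)| = 2.0084

2.0084


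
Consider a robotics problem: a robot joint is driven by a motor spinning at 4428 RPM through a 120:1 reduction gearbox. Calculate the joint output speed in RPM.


omega_joint = omega_motor / N = 4428 / 120 = 36.9000

36.9000 RPM


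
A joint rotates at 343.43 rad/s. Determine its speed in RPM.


RPM = 343.43 * 60/(2*pi) = 3279.5149

3279.5149 RPM


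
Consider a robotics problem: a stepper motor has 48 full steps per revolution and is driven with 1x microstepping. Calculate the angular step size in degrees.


step = 360/(48*1) = 360/48 = 7.5000

7.5000 degrees


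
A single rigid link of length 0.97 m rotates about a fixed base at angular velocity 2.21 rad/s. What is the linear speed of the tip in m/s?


v = L*omega = 0.97 * 2.21 = 2.1437

2.1437 m/s


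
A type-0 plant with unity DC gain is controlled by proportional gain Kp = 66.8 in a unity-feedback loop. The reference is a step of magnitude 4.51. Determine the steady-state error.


e_ss = R/(1 + Kp) = 4.51/(1 + 66.8) = 4.51/67.8000 = 0.0665

0.0665


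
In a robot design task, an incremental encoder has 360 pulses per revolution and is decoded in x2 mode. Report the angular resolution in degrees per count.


resolution = 360 / (PPR * 2) = 360 / 720 = 0.5000

0.5000 degrees


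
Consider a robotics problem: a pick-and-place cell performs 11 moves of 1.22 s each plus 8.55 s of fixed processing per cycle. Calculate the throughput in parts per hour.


T_cycle = 11*1.22 + 8.55 = 21.9700 s
rate = 3600/T = 163.8598

163.8598 parts/hour


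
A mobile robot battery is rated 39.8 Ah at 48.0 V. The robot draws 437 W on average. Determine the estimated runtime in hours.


E = 39.8*48.0 = 1910.4000 Wh
t = E/P = 1910.4000/437 = 4.3716

4.3716 hours


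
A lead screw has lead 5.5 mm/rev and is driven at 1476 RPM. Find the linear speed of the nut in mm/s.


v = lead * (RPM/60) = 5.5*1476/60 = 135.3000

135.3000 mm/s


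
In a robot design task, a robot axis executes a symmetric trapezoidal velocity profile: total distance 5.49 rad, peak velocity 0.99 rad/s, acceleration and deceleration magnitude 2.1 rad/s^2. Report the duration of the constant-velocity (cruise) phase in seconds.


t_acc = v/a = 0.471429 s, d_acc = v^2/(2a) = 0.233357 rad each
d_cruise = 5.49 - 2*0.233357 = 5.023286 rad
t_cruise = d_cruise/v = 5.023286/0.99 = 5.0740

5.0740 s


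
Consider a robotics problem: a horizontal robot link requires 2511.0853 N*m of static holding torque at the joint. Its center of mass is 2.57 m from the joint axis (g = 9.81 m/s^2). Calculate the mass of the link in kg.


m = tau / (g*L) = 2511.0853 / (9.81 * 2.57) = 99.6000

99.6000 kg


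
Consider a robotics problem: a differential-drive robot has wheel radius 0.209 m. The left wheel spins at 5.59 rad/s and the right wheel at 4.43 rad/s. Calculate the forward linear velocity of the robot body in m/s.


v = r*(wR + wL)/2 = 0.209*(4.43 + 5.59)/2 = 1.0471

1.0471 m/s


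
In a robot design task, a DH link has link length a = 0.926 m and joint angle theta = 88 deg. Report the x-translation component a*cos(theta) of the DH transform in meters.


a*cos(theta) = 0.926*cos(88 deg) = 0.0323

0.0323 m


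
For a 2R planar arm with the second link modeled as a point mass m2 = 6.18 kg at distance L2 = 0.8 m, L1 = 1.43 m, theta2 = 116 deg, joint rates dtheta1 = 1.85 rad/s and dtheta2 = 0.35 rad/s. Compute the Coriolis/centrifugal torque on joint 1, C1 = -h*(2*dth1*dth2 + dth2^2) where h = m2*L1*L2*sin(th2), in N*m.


h = m2*L1*L2*sin(th2) = 6.18*1.43*0.8*sin(116 deg) = 6.354402
C1 = -h*(2*1.85*0.35 + 0.35^2) = -6.354402*1.4175 = -9.0074

-9.0074 N*m


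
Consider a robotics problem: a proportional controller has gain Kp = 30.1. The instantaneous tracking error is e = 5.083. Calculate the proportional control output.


u_P = Kp * e = 30.1 * 5.083 = 152.9983

152.9983


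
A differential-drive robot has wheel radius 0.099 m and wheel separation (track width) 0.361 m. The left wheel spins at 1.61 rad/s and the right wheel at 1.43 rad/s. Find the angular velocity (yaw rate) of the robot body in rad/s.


omega = r*(wR - wL)/L = 0.099*(1.43 - (1.61))/0.361 = -0.0494

-0.0494 rad/s


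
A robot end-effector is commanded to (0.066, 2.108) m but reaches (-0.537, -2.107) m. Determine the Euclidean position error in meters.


dx = -0.537 - (0.066) = -0.6030, dy = -2.107 - (2.108) = -4.2150
err = sqrt(0.363609 + 17.766225) = 4.2579

4.2579 m


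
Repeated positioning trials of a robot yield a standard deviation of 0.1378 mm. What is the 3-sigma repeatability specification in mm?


repeatability = 3*sigma = 3*0.1378 = 0.4134

0.4134 mm


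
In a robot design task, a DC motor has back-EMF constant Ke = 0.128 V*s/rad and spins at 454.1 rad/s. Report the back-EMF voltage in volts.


V_emf = Ke * omega = 0.128*454.1 = 58.1248

58.1248 V


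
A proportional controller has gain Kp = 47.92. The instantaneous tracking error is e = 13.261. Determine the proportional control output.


u_P = Kp * e = 47.92 * 13.261 = 635.4671

635.4671


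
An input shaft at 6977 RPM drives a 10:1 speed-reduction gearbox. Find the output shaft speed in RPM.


omega_out = omega_in / N = 6977 / 10 = 697.7000

697.7000 RPM


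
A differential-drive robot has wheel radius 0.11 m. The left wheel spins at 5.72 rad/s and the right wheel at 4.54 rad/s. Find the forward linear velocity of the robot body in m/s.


v = r*(wR + wL)/2 = 0.11*(4.54 + 5.72)/2 = 0.5643

0.5643 m/s


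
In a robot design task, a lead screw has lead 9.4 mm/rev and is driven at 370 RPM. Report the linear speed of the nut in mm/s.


v = lead * (RPM/60) = 9.4*370/60 = 57.9667

57.9667 mm/s


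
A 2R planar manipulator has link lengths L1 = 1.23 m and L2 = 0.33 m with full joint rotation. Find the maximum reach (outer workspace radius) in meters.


r_max = L1 + L2 = 1.23 + 0.33 = 1.5600

1.5600 m


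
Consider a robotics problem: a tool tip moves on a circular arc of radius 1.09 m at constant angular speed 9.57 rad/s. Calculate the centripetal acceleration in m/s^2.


a_c = omega^2 * r = 9.57^2 * 1.09 = 99.8275

99.8275 m/s^2


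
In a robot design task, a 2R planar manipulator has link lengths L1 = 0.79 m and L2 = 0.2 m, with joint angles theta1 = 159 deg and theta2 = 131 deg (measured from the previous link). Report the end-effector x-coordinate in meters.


x = L1*cos(th1) + L2*cos(th1+th2) = 0.79*cos(159 deg) + 0.2*cos(290 deg) = -0.6691

-0.6691 m


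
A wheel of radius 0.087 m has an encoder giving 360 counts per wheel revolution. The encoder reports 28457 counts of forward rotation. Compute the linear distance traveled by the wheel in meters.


revs = 28457/360 = 79.047222
d = revs * 2*pi*r = 79.047222 * 2*pi*0.087 = 43.2101

43.2101 m


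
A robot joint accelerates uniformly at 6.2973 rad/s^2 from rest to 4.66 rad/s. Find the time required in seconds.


t = delta_omega / alpha = 4.66 / 6.2973 = 0.7400

0.7400 s


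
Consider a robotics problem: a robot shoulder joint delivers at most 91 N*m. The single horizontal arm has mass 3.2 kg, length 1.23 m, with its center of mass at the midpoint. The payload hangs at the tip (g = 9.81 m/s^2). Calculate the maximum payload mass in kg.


tau_arm = m_arm*g*(L/2) = 3.2*9.81*1.23/2 = 19.3061 N*m
tau_payload = tau_max - tau_arm = 91 - 19.3061 = 71.6939
m_payload = tau_payload / (g*L) = 71.6939 / (9.81*1.23) = 5.9417

5.9417 kg


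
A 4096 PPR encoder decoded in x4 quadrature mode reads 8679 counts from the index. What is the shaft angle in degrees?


angle = counts * 360 / (PPR*4) = 8679 * 360 / 16384 = 190.7007

190.7007 degrees


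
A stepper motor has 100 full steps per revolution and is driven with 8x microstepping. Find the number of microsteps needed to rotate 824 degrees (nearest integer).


step_size = 360/(100*8) = 360/800 = 0.450000 deg
n = 824/(360/800) = 824*800/360 = 1831.1111 -> 1831

1831 steps


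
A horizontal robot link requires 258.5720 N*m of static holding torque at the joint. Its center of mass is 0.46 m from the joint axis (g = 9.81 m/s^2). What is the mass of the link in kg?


m = tau / (g*L) = 258.5720 / (9.81 * 0.46) = 57.3000

57.3000 kg


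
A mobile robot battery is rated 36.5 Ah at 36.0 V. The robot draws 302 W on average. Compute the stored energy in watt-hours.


E = capacity * V = 36.5*36.0 = 1314.0000

1314.0000 Wh


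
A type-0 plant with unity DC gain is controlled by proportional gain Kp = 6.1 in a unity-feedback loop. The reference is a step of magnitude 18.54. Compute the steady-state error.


e_ss = R/(1 + Kp) = 18.54/(1 + 6.1) = 18.54/7.1000 = 2.6113

2.6113


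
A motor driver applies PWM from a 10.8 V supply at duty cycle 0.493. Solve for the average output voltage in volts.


V_avg = V_supply * D = 10.8*0.493 = 5.3244

5.3244 V


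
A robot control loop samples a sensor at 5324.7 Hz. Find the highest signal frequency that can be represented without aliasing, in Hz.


f_max = f_s/2 = 5324.7/2 = 2662.3500

2662.3500 Hz


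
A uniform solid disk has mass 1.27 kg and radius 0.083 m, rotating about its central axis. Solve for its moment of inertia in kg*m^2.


I = (1/2)*m*R^2 = 0.5*1.27*0.083^2 = 0.0044

0.0044 kg*m^2


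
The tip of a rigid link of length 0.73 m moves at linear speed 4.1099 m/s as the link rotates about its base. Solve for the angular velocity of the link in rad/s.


omega = v / L = 4.1099 / 0.73 = 5.6300

5.6300 rad/s


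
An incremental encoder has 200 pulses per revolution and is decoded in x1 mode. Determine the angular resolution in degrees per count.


resolution = 360 / (PPR * 1) = 360 / 200 = 1.8000

1.8000 degrees


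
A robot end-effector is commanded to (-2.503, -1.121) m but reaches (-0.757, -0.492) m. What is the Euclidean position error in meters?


dx = -0.757 - (-2.503) = 1.7460, dy = -0.492 - (-1.121) = 0.6290
err = sqrt(3.048516 + 0.395641) = 1.8558

1.8558 m


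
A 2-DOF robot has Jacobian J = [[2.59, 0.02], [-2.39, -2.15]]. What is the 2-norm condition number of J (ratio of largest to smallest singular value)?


JJ^T eigenvalues: trace(JJ^T) = 17.0431, det(JJ^T) = det(J)^2 = 30.47812849
s_max^2 = (17.0431 + sqrt(168.55474365))/2 = 15.01298173
s_min^2 = (17.0431 - sqrt(168.55474365))/2 = 2.03011827
kappa = s_max/s_min = sqrt(15.01298173/2.03011827) = 2.7194

2.7194


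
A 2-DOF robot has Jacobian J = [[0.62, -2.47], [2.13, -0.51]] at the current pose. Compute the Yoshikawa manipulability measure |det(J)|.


det(J) = 0.62*-0.51 - (-2.47)*(2.13) = 4.9449
|det(J)| = 4.9449

4.9449


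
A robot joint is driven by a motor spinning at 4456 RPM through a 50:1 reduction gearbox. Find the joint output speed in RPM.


omega_joint = omega_motor / N = 4456 / 50 = 89.1200

89.1200 RPM


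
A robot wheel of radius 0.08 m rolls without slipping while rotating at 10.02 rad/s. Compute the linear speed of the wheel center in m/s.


v = omega * r = 10.02 * 0.08 = 0.8016

0.8016 m/s


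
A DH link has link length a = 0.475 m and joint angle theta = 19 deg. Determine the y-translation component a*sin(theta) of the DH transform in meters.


a*sin(theta) = 0.475*sin(19 deg) = 0.1546

0.1546 m


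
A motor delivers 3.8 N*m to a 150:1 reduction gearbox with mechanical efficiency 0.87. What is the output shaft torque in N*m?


tau_out = tau_in * N * eta = 3.8 * 150 * 0.87 = 495.9000

495.9000 N*m


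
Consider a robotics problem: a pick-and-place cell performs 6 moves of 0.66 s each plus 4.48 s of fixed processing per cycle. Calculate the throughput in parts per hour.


T_cycle = 6*0.66 + 4.48 = 8.4400 s
rate = 3600/T = 426.5403

426.5403 parts/hour


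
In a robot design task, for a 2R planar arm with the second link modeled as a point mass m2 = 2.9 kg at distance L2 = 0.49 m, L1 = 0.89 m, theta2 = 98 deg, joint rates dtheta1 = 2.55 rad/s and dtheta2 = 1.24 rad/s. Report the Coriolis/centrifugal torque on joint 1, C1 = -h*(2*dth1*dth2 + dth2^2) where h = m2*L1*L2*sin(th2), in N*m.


h = m2*L1*L2*sin(th2) = 2.9*0.89*0.49*sin(98 deg) = 1.252382
C1 = -h*(2*2.55*1.24 + 1.24^2) = -1.252382*7.8616 = -9.8457

-9.8457 N*m


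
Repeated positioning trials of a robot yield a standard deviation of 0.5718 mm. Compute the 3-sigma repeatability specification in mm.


repeatability = 3*sigma = 3*0.5718 = 1.7154

1.7154 mm


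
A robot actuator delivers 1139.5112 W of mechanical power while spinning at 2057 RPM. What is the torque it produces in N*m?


omega = 2057 * 2*pi/60 = 215.408536 rad/s
tau = P / omega = 1139.5112 / 215.408536 = 5.2900

5.2900 N*m


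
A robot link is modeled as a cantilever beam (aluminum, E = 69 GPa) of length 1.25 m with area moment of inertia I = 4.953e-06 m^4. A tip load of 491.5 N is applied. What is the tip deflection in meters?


delta = F*L^3/(3*E*I) = 491.5*1.25^3/(3*6.900e+10*4.953e-06)
      = 959.9609375/1025271 = 9.3630e-04

9.3630e-04 m


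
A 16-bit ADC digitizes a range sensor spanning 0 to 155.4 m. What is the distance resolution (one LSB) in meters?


res = range / 2^n = 155.4/2^16 = 155.4/65536 = 0.0024

0.0024 m


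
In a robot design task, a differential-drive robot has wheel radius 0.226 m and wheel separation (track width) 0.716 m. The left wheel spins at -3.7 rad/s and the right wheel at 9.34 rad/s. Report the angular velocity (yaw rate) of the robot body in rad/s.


omega = r*(wR - wL)/L = 0.226*(9.34 - (-3.7))/0.716 = 4.1160

4.1160 rad/s


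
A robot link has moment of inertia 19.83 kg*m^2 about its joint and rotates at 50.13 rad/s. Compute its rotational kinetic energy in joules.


KE = (1/2)*I*omega^2 = 0.5*19.83*50.13^2 = 24916.5626

24916.5626 J


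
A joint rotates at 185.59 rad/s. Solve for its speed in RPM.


RPM = 185.59 * 60/(2*pi) = 1772.2540

1772.2540 RPM


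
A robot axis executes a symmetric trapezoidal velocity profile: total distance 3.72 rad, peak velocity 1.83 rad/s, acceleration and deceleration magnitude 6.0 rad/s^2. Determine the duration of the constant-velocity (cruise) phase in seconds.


t_acc = v/a = 0.305000 s, d_acc = v^2/(2a) = 0.279075 rad each
d_cruise = 3.72 - 2*0.279075 = 3.161850 rad
t_cruise = d_cruise/v = 3.161850/1.83 = 1.7278

1.7278 s


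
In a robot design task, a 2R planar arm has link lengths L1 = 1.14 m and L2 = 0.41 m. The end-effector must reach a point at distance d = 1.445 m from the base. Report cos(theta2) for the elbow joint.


cos(th2) = (d^2 - L1^2 - L2^2)/(2*L1*L2) = (1.445^2 - 1.14^2 - 0.41^2)/(2*1.14*0.41) = 0.6636

0.6636


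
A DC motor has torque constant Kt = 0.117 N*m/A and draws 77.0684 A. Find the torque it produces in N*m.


tau = Kt * I = 0.117*77.0684 = 9.0170

9.0170 N*m


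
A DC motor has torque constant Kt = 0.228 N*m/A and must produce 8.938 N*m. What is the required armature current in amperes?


I = tau / Kt = 8.938/0.228 = 39.2018

39.2018 A


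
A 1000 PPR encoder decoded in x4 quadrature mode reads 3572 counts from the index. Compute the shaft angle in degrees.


angle = counts * 360 / (PPR*4) = 3572 * 360 / 4000 = 321.4800

321.4800 degrees


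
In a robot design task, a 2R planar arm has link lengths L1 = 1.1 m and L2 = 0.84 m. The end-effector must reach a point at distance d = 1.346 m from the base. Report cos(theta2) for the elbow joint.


cos(th2) = (d^2 - L1^2 - L2^2)/(2*L1*L2) = (1.346^2 - 1.1^2 - 0.84^2)/(2*1.1*0.84) = -0.0562

-0.0562


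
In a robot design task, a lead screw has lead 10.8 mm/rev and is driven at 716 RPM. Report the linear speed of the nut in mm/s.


v = lead * (RPM/60) = 10.8*716/60 = 128.8800

128.8800 mm/s


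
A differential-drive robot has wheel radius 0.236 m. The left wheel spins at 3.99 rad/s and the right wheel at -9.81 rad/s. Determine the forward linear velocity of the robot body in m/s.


v = r*(wR + wL)/2 = 0.236*(-9.81 + 3.99)/2 = -0.6868

-0.6868 m/s


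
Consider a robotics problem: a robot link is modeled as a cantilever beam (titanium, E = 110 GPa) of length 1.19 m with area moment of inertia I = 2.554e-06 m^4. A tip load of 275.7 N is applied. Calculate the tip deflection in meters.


delta = F*L^3/(3*E*I) = 275.7*1.19^3/(3*1.100e+11*2.554e-06)
      = 464.5983363/842820 = 5.5124e-04

5.5124e-04 m


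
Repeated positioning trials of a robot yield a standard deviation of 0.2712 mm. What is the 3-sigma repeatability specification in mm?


repeatability = 3*sigma = 3*0.2712 = 0.8136

0.8136 mm


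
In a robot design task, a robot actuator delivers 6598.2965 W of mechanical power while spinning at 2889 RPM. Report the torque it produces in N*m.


omega = 2889 * 2*pi/60 = 302.535373 rad/s
tau = P / omega = 6598.2965 / 302.535373 = 21.8100

21.8100 N*m


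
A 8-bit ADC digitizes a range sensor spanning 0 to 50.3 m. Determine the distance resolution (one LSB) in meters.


res = range / 2^n = 50.3/2^8 = 50.3/256 = 0.1965

0.1965 m


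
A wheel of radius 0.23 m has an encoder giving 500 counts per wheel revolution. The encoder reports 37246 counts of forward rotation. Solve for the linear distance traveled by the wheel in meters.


revs = 37246/500 = 74.492000
d = revs * 2*pi*r = 74.492000 * 2*pi*0.23 = 107.6508

107.6508 m


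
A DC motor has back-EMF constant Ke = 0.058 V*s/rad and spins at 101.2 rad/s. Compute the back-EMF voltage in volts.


V_emf = Ke * omega = 0.058*101.2 = 5.8696

5.8696 V


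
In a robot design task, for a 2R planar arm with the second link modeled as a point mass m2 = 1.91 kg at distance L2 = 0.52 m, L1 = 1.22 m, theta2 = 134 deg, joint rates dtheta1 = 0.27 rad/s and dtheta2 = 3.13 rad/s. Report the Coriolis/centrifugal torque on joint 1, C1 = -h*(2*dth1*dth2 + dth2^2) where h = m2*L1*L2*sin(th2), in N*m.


h = m2*L1*L2*sin(th2) = 1.91*1.22*0.52*sin(134 deg) = 0.871627
C1 = -h*(2*0.27*3.13 + 3.13^2) = -0.871627*11.4871 = -10.0125

-10.0125 N*m


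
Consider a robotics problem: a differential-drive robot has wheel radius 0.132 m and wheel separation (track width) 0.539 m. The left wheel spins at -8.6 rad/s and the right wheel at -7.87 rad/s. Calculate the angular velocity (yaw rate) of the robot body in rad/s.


omega = r*(wR - wL)/L = 0.132*(-7.87 - (-8.6))/0.539 = 0.1788

0.1788 rad/s


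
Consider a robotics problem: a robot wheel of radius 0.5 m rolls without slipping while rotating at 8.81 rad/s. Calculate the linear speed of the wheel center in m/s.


v = omega * r = 8.81 * 0.5 = 4.4050

4.4050 m/s


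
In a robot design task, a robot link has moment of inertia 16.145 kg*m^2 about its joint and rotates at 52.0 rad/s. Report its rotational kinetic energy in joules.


KE = (1/2)*I*omega^2 = 0.5*16.145*52.0^2 = 21828.0400

21828.0400 J


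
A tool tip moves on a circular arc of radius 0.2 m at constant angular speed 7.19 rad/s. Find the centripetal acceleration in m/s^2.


a_c = omega^2 * r = 7.19^2 * 0.2 = 10.3392

10.3392 m/s^2


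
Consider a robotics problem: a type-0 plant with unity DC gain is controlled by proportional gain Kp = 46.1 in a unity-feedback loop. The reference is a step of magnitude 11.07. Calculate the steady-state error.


e_ss = R/(1 + Kp) = 11.07/(1 + 46.1) = 11.07/47.1000 = 0.2350

0.2350


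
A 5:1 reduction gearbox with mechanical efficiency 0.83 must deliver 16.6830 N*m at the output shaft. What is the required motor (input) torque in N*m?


tau_in = tau_out / (N * eta) = 16.6830 / (5 * 0.83) = 4.0200

4.0200 N*m


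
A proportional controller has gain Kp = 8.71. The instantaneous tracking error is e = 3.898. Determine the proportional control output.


u_P = Kp * e = 8.71 * 3.898 = 33.9516

33.9516


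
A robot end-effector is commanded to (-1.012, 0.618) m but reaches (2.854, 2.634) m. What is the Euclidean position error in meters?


dx = 2.854 - (-1.012) = 3.8660, dy = 2.634 - (0.618) = 2.0160
err = sqrt(14.945956 + 4.064256) = 4.3601

4.3601 m


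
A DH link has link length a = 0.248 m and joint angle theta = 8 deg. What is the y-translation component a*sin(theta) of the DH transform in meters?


a*sin(theta) = 0.248*sin(8 deg) = 0.0345

0.0345 m


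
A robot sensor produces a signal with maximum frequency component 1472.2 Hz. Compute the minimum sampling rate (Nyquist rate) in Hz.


f_s,min = 2*f_max = 2*1472.2 = 2944.4000

2944.4000 Hz


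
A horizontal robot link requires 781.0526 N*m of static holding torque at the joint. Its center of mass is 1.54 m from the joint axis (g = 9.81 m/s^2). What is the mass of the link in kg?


m = tau / (g*L) = 781.0526 / (9.81 * 1.54) = 51.7000

51.7000 kg


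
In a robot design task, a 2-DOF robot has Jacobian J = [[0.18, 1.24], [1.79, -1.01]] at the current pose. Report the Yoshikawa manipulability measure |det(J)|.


det(J) = 0.18*-1.01 - (1.24)*(1.79) = -2.4014
|det(J)| = 2.4014

2.4014


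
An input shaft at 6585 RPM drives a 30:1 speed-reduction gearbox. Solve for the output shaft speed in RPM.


omega_out = omega_in / N = 6585 / 30 = 219.5000

219.5000 RPM


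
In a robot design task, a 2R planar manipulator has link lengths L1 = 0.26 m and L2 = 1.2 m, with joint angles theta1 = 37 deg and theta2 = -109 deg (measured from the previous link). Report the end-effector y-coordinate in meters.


y = L1*sin(th1) + L2*sin(th1+th2) = 0.26*sin(37 deg) + 1.2*sin(-72 deg) = -0.9848

-0.9848 m


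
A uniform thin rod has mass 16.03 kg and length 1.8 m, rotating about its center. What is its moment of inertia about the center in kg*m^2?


I = (1/12)*m*L^2 = (1/12)*16.03*1.8^2 = 4.3281

4.3281 kg*m^2


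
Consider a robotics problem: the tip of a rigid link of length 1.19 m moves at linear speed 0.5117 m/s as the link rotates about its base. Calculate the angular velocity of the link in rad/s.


omega = v / L = 0.5117 / 1.19 = 0.4300

0.4300 rad/s


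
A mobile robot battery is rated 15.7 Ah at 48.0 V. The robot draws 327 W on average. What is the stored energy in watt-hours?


E = capacity * V = 15.7*48.0 = 753.6000

753.6000 Wh


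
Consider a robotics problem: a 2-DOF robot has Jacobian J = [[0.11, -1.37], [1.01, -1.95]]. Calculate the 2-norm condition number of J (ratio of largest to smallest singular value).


JJ^T eigenvalues: trace(JJ^T) = 6.7116, det(JJ^T) = det(J)^2 = 1.36702864
s_max^2 = (6.7116 + sqrt(39.57746000))/2 = 6.50133096
s_min^2 = (6.7116 - sqrt(39.57746000))/2 = 0.21026904
kappa = s_max/s_min = sqrt(6.50133096/0.21026904) = 5.5605

5.5605


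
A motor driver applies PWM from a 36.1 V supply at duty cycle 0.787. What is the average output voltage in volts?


V_avg = V_supply * D = 36.1*0.787 = 28.4107

28.4107 V


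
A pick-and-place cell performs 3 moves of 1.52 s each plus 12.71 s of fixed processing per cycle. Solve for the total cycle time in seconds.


T = 3*1.52 + 12.71 = 17.2700

17.2700 s


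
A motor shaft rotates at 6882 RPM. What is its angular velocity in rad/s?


omega = 6882 * 2*pi/60 = 720.6814

720.6814 rad/s


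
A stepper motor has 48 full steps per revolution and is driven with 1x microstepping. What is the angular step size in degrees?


step = 360/(48*1) = 360/48 = 7.5000

7.5000 degrees


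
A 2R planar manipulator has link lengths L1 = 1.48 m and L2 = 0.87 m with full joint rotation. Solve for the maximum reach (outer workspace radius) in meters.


r_max = L1 + L2 = 1.48 + 0.87 = 2.3500

2.3500 m


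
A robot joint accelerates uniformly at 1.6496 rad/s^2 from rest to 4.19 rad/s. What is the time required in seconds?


t = delta_omega / alpha = 4.19 / 1.6496 = 2.5400

2.5400 s


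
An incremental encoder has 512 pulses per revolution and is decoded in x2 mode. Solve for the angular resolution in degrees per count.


resolution = 360 / (PPR * 2) = 360 / 1024 = 0.3516

0.3516 degrees


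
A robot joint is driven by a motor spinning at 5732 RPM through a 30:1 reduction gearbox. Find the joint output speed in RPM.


omega_joint = omega_motor / N = 5732 / 30 = 191.0667

191.0667 RPM


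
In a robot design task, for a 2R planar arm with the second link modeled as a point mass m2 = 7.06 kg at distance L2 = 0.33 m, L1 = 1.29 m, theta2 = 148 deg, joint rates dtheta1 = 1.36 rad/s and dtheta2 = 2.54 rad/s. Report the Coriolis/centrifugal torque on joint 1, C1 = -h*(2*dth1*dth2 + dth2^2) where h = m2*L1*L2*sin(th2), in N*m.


h = m2*L1*L2*sin(th2) = 7.06*1.29*0.33*sin(148 deg) = 1.592642
C1 = -h*(2*1.36*2.54 + 2.54^2) = -1.592642*13.3604 = -21.2783

-21.2783 N*m


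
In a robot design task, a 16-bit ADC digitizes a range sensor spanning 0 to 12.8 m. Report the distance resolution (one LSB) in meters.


res = range / 2^n = 12.8/2^16 = 12.8/65536 = 1.9531e-04

1.9531e-04 m


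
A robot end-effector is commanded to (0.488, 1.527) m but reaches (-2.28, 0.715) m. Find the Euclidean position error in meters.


dx = -2.28 - (0.488) = -2.7680, dy = 0.715 - (1.527) = -0.8120
err = sqrt(7.661824 + 0.659344) = 2.8846

2.8846 m


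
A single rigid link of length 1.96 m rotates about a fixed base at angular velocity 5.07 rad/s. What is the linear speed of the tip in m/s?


v = L*omega = 1.96 * 5.07 = 9.9372

9.9372 m/s


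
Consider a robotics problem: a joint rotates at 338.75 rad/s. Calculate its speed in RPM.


RPM = 338.75 * 60/(2*pi) = 3234.8242

3234.8242 RPM


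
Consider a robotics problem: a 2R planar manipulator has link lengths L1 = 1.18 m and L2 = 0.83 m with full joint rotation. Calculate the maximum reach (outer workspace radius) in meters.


r_max = L1 + L2 = 1.18 + 0.83 = 2.0100

2.0100 m


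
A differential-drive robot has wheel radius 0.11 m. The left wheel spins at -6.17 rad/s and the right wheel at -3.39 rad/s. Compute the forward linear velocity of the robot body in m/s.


v = r*(wR + wL)/2 = 0.11*(-3.39 + -6.17)/2 = -0.5258

-0.5258 m/s


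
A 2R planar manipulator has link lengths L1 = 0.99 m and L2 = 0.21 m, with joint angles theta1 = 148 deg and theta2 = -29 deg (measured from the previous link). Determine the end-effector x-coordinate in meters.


x = L1*cos(th1) + L2*cos(th1+th2) = 0.99*cos(148 deg) + 0.21*cos(119 deg) = -0.9414

-0.9414 m


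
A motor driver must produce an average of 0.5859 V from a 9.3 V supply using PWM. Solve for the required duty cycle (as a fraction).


D = V_avg/V_supply = 0.5859/9.3 = 0.0630

0.0630


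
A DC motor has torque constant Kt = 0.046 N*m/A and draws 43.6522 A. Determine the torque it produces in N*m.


tau = Kt * I = 0.046*43.6522 = 2.0080

2.0080 N*m


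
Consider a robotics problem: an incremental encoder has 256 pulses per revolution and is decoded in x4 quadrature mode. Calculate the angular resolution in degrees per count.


resolution = 360 / (PPR * 4) = 360 / 1024 = 0.3516

0.3516 degrees


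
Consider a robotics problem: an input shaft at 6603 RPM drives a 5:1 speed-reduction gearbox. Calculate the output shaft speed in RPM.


omega_out = omega_in / N = 6603 / 5 = 1320.6000

1320.6000 RPM


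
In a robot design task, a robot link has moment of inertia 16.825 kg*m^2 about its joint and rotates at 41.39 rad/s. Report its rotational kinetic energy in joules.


KE = (1/2)*I*omega^2 = 0.5*16.825*41.39^2 = 14411.7238

14411.7238 J


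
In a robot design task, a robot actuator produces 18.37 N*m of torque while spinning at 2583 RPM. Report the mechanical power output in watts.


omega = 2583 * 2*pi/60 = 270.491127 rad/s
P = tau * omega = 18.37 * 270.491127 = 4968.9220

4968.9220 W


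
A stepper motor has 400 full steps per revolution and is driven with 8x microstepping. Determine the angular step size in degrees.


step = 360/(400*8) = 360/3200 = 0.1125

0.1125 degrees


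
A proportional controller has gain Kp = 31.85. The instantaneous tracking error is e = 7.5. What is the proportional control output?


u_P = Kp * e = 31.85 * 7.5 = 238.8750

238.8750


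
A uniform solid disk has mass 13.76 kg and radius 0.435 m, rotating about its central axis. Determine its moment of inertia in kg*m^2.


I = (1/2)*m*R^2 = 0.5*13.76*0.435^2 = 1.3019

1.3019 kg*m^2


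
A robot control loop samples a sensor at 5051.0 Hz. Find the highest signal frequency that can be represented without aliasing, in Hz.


f_max = f_s/2 = 5051.0/2 = 2525.5000

2525.5000 Hz


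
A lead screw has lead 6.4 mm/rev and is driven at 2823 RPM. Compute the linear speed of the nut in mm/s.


v = lead * (RPM/60) = 6.4*2823/60 = 301.1200

301.1200 mm/s


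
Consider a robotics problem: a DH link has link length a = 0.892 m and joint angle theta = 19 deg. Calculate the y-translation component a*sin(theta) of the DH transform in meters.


a*sin(theta) = 0.892*sin(19 deg) = 0.2904

0.2904 m


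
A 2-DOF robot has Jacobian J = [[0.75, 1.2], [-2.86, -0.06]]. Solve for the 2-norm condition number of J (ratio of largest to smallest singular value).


JJ^T eigenvalues: trace(JJ^T) = 10.1857, det(JJ^T) = det(J)^2 = 11.47176900
s_max^2 = (10.1857 + sqrt(57.86140849))/2 = 8.89618434
s_min^2 = (10.1857 - sqrt(57.86140849))/2 = 1.28951566
kappa = s_max/s_min = sqrt(8.89618434/1.28951566) = 2.6266

2.6266


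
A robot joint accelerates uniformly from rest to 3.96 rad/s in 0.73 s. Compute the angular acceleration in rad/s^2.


alpha = delta_omega / t = 3.96 / 0.73 = 5.4247

5.4247 rad/s^2


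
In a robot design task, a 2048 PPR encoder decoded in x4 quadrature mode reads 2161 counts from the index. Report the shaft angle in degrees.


angle = counts * 360 / (PPR*4) = 2161 * 360 / 8192 = 94.9658

94.9658 degrees


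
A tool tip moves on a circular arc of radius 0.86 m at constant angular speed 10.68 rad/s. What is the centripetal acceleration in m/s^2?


a_c = omega^2 * r = 10.68^2 * 0.86 = 98.0937

98.0937 m/s^2


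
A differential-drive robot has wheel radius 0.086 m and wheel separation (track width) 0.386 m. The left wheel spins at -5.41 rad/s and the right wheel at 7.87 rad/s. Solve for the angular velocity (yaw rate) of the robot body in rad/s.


omega = r*(wR - wL)/L = 0.086*(7.87 - (-5.41))/0.386 = 2.9588

2.9588 rad/s


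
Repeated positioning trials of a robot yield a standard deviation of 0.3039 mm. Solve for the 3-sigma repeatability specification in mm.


repeatability = 3*sigma = 3*0.3039 = 0.9117

0.9117 mm


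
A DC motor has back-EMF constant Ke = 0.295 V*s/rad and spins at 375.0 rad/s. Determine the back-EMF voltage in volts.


V_emf = Ke * omega = 0.295*375.0 = 110.6250

110.6250 V


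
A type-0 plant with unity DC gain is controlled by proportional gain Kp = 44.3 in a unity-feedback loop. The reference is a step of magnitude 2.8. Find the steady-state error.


e_ss = R/(1 + Kp) = 2.8/(1 + 44.3) = 2.8/45.3000 = 0.0618

0.0618


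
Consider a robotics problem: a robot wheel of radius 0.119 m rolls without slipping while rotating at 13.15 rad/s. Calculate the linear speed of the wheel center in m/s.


v = omega * r = 13.15 * 0.119 = 1.5649

1.5649 m/s


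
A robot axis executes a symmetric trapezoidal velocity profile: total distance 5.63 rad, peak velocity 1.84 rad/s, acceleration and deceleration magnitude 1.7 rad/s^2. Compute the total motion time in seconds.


t_acc = v/a = 1.84/1.7 = 1.082353 s
d_acc = v^2/(2a) = 0.995765 rad (each ramp)
d_cruise = 5.63 - 2*0.995765 = 3.638470 rad
t_cruise = 3.638470/1.84 = 1.977429 s
t_total = 2*1.082353 + 1.977429 = 4.1421

4.1421 s


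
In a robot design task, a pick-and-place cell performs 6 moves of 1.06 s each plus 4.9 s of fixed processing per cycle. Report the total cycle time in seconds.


T = 6*1.06 + 4.9 = 11.2600

11.2600 s


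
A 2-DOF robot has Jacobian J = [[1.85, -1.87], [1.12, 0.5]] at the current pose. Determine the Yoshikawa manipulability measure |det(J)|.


det(J) = 1.85*0.5 - (-1.87)*(1.12) = 3.0194
|det(J)| = 3.0194

3.0194


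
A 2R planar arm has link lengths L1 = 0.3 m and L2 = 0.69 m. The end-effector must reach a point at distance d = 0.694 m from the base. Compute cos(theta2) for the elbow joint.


cos(th2) = (d^2 - L1^2 - L2^2)/(2*L1*L2) = (0.694^2 - 0.3^2 - 0.69^2)/(2*0.3*0.69) = -0.2040

-0.2040


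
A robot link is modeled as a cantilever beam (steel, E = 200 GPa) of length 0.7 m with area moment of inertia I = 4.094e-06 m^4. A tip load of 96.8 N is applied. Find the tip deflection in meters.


delta = F*L^3/(3*E*I) = 96.8*0.7^3/(3*2.000e+11*4.094e-06)
      = 33.2024/2456400 = 1.3517e-05

1.3517e-05 m


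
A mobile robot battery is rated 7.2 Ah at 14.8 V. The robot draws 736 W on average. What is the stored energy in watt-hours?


E = capacity * V = 7.2*14.8 = 106.5600

106.5600 Wh


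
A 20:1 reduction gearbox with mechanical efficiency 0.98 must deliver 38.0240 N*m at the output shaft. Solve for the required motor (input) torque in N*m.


tau_in = tau_out / (N * eta) = 38.0240 / (20 * 0.98) = 1.9400

1.9400 N*m


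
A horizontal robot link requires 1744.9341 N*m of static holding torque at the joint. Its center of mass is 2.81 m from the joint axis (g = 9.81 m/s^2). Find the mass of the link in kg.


m = tau / (g*L) = 1744.9341 / (9.81 * 2.81) = 63.3000

63.3000 kg


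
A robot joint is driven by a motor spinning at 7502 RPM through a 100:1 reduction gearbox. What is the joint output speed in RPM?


omega_joint = omega_motor / N = 7502 / 100 = 75.0200

75.0200 RPM


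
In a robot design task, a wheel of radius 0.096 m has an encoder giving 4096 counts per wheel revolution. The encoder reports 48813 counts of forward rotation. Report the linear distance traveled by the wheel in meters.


revs = 48813/4096 = 11.917236
d = revs * 2*pi*r = 11.917236 * 2*pi*0.096 = 7.1883

7.1883 m


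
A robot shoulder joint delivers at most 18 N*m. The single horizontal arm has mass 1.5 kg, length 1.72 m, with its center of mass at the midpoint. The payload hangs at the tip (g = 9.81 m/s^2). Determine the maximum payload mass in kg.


tau_arm = m_arm*g*(L/2) = 1.5*9.81*1.72/2 = 12.6549 N*m
tau_payload = tau_max - tau_arm = 18 - 12.6549 = 5.3451
m_payload = tau_payload / (g*L) = 5.3451 / (9.81*1.72) = 0.3168

0.3168 kg
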